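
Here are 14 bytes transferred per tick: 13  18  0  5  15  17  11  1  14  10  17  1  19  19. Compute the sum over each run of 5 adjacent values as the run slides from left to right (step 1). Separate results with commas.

51, 55, 48, 49, 58, 53, 53, 43, 61, 66

Sliding a size-5 window across the 14 values:
13 18 0 5 15 → sum 51
18 0 5 15 17 → sum 55
0 5 15 17 11 → sum 48
5 15 17 11 1 → sum 49
15 17 11 1 14 → sum 58
17 11 1 14 10 → sum 53
11 1 14 10 17 → sum 53
1 14 10 17 1 → sum 43
14 10 17 1 19 → sum 61
10 17 1 19 19 → sum 66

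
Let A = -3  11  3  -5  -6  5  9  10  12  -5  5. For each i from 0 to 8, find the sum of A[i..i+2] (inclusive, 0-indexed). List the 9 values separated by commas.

-3 11 3 → sum 11
11 3 -5 → sum 9
3 -5 -6 → sum -8
-5 -6 5 → sum -6
-6 5 9 → sum 8
5 9 10 → sum 24
9 10 12 → sum 31
10 12 -5 → sum 17
12 -5 5 → sum 12

11, 9, -8, -6, 8, 24, 31, 17, 12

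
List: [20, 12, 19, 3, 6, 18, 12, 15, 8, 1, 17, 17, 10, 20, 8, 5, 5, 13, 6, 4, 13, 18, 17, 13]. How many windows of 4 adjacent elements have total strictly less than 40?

[20, 12, 19, 3] → sum 54
[12, 19, 3, 6] → sum 40
[19, 3, 6, 18] → sum 46
[3, 6, 18, 12] → sum 39  < 40 ✓
[6, 18, 12, 15] → sum 51
[18, 12, 15, 8] → sum 53
[12, 15, 8, 1] → sum 36  < 40 ✓
[15, 8, 1, 17] → sum 41
[8, 1, 17, 17] → sum 43
[1, 17, 17, 10] → sum 45
[17, 17, 10, 20] → sum 64
[17, 10, 20, 8] → sum 55
[10, 20, 8, 5] → sum 43
[20, 8, 5, 5] → sum 38  < 40 ✓
[8, 5, 5, 13] → sum 31  < 40 ✓
[5, 5, 13, 6] → sum 29  < 40 ✓
[5, 13, 6, 4] → sum 28  < 40 ✓
[13, 6, 4, 13] → sum 36  < 40 ✓
[6, 4, 13, 18] → sum 41
[4, 13, 18, 17] → sum 52
[13, 18, 17, 13] → sum 61
7 windows satisfy the condition.

7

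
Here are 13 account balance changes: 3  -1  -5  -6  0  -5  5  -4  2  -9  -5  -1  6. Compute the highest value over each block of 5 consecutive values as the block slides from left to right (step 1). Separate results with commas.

3, 0, 5, 5, 5, 5, 5, 2, 6

Sliding a size-5 window across the 13 values:
(3, -1, -5, -6, 0) → max 3
(-1, -5, -6, 0, -5) → max 0
(-5, -6, 0, -5, 5) → max 5
(-6, 0, -5, 5, -4) → max 5
(0, -5, 5, -4, 2) → max 5
(-5, 5, -4, 2, -9) → max 5
(5, -4, 2, -9, -5) → max 5
(-4, 2, -9, -5, -1) → max 2
(2, -9, -5, -1, 6) → max 6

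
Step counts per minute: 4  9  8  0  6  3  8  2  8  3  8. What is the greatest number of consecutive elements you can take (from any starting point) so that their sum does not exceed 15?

3

→ 4: sum 4, len 1
→ 9: sum 13, len 2
→ 8 (dropped 4, 9): sum 8, len 1
→ 0: sum 8, len 2
→ 6: sum 14, len 3
→ 3 (dropped 8): sum 9, len 3
→ 8 (dropped 0, 6): sum 11, len 2
→ 2: sum 13, len 3
→ 8 (dropped 3, 8): sum 10, len 2
→ 3: sum 13, len 3
→ 8 (dropped 2, 8): sum 11, len 2
Longest length seen: 3.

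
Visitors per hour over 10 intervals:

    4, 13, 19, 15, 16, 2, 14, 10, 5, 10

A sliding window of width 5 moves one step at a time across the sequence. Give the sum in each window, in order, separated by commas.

67, 65, 66, 57, 47, 41

Sliding a size-5 window across the 10 values:
[4, 13, 19, 15, 16] → sum 67
[13, 19, 15, 16, 2] → sum 65
[19, 15, 16, 2, 14] → sum 66
[15, 16, 2, 14, 10] → sum 57
[16, 2, 14, 10, 5] → sum 47
[2, 14, 10, 5, 10] → sum 41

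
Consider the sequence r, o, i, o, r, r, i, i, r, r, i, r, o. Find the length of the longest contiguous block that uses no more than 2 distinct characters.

8

[r] 1 distinct, len 1
[r, o] 2 distinct, len 2
[o, i] 2 distinct, len 2
[o, i, o] 2 distinct, len 3
[o, r] 2 distinct, len 2
[o, r, r] 2 distinct, len 3
[r, r, i] 2 distinct, len 3
[r, r, i, i] 2 distinct, len 4
[r, r, i, i, r] 2 distinct, len 5
[r, r, i, i, r, r] 2 distinct, len 6
[r, r, i, i, r, r, i] 2 distinct, len 7
[r, r, i, i, r, r, i, r] 2 distinct, len 8
[r, o] 2 distinct, len 2
Longest length with ≤2 distinct: 8.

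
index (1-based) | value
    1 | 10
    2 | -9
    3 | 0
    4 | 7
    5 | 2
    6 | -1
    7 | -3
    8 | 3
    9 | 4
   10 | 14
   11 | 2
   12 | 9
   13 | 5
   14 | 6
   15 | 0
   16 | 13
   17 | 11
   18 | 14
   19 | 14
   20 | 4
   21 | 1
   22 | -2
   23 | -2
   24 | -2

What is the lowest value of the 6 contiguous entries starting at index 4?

-3

Elements at indices 4..9: 7, 2, -1, -3, 3, 4
min(7, 2, -1, -3, 3, 4) = -3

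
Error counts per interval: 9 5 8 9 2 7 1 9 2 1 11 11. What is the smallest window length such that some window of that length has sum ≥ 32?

5

add 9: running sum 9 < 32
add 5: running sum 14 < 32
add 8: running sum 22 < 32
add 9: running sum 31 < 32
add 2: shortest ending here [9, 5, 8, 9, 2] sum 33, len 5
add 7: shortest ending here [9, 5, 8, 9, 2, 7] sum 40, len 6
add 1: shortest ending here [5, 8, 9, 2, 7, 1] sum 32, len 6
add 9: shortest ending here [8, 9, 2, 7, 1, 9] sum 36, len 6
add 2: shortest ending here [8, 9, 2, 7, 1, 9, 2] sum 38, len 7
add 1: shortest ending here [8, 9, 2, 7, 1, 9, 2, 1] sum 39, len 8
add 11: shortest ending here [2, 7, 1, 9, 2, 1, 11] sum 33, len 7
add 11: shortest ending here [9, 2, 1, 11, 11] sum 34, len 5
Shortest qualifying length: 5.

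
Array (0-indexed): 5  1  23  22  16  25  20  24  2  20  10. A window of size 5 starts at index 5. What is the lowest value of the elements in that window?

Elements at indices 5..9: 25, 20, 24, 2, 20
min(25, 20, 24, 2, 20) = 2

2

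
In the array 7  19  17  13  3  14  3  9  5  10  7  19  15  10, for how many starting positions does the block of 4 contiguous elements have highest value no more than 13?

7 19 17 13 → max 19
19 17 13 3 → max 19
17 13 3 14 → max 17
13 3 14 3 → max 14
3 14 3 9 → max 14
14 3 9 5 → max 14
3 9 5 10 → max 10  ≤ 13 ✓
9 5 10 7 → max 10  ≤ 13 ✓
5 10 7 19 → max 19
10 7 19 15 → max 19
7 19 15 10 → max 19
2 windows satisfy the condition.

2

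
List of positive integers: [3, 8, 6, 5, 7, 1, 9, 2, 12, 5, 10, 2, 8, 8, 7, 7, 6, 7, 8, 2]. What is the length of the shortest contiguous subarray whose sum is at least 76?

11

Extend right; whenever the sum reaches 76, record the length and shrink from the left:
add 3: running sum 3 < 76
add 8: running sum 11 < 76
add 6: running sum 17 < 76
add 5: running sum 22 < 76
add 7: running sum 29 < 76
add 1: running sum 30 < 76
add 9: running sum 39 < 76
add 2: running sum 41 < 76
add 12: running sum 53 < 76
add 5: running sum 58 < 76
add 10: running sum 68 < 76
add 2: running sum 70 < 76
end 12: [3, 8, 6, 5, 7, 1, 9, 2, 12, 5, 10, 2, 8] sum 78, len 13
end 13: [8, 6, 5, 7, 1, 9, 2, 12, 5, 10, 2, 8, 8] sum 83, len 13
end 14: [5, 7, 1, 9, 2, 12, 5, 10, 2, 8, 8, 7] sum 76, len 12
end 15: [7, 1, 9, 2, 12, 5, 10, 2, 8, 8, 7, 7] sum 78, len 12
end 16: [9, 2, 12, 5, 10, 2, 8, 8, 7, 7, 6] sum 76, len 11
end 17: [9, 2, 12, 5, 10, 2, 8, 8, 7, 7, 6, 7] sum 83, len 12
end 18: [12, 5, 10, 2, 8, 8, 7, 7, 6, 7, 8] sum 80, len 11
end 19: [12, 5, 10, 2, 8, 8, 7, 7, 6, 7, 8, 2] sum 82, len 12
Shortest qualifying length: 11.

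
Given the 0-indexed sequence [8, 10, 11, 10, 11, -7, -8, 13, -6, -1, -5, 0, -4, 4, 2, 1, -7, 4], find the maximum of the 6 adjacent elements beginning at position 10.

4

Elements at indices 10..15: -5, 0, -4, 4, 2, 1
max(-5, 0, -4, 4, 2, 1) = 4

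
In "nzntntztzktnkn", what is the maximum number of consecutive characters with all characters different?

add n: [n] len 1
add z: [n, z] len 2
add n (repeat n, move left end past it): [z, n] len 2
add t: [z, n, t] len 3
add n (repeat n, move left end past it): [t, n] len 2
add t (repeat t, move left end past it): [n, t] len 2
add z: [n, t, z] len 3
add t (repeat t, move left end past it): [z, t] len 2
add z (repeat z, move left end past it): [t, z] len 2
add k: [t, z, k] len 3
add t (repeat t, move left end past it): [z, k, t] len 3
add n: [z, k, t, n] len 4
add k (repeat k, move left end past it): [t, n, k] len 3
add n (repeat n, move left end past it): [k, n] len 2
Longest all-distinct length: 4.

4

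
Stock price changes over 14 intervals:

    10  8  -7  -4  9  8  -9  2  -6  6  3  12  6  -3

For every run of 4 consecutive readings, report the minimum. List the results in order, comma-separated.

-7, -7, -7, -9, -9, -9, -9, -6, -6, 3, -3

Sliding a size-4 window across the 14 values:
(10, 8, -7, -4) → min -7
(8, -7, -4, 9) → min -7
(-7, -4, 9, 8) → min -7
(-4, 9, 8, -9) → min -9
(9, 8, -9, 2) → min -9
(8, -9, 2, -6) → min -9
(-9, 2, -6, 6) → min -9
(2, -6, 6, 3) → min -6
(-6, 6, 3, 12) → min -6
(6, 3, 12, 6) → min 3
(3, 12, 6, -3) → min -3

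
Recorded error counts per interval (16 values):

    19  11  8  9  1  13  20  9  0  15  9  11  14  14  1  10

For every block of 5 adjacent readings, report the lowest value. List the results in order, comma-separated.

19 11 8 9 1 → min 1
11 8 9 1 13 → min 1
8 9 1 13 20 → min 1
9 1 13 20 9 → min 1
1 13 20 9 0 → min 0
13 20 9 0 15 → min 0
20 9 0 15 9 → min 0
9 0 15 9 11 → min 0
0 15 9 11 14 → min 0
15 9 11 14 14 → min 9
9 11 14 14 1 → min 1
11 14 14 1 10 → min 1

1, 1, 1, 1, 0, 0, 0, 0, 0, 9, 1, 1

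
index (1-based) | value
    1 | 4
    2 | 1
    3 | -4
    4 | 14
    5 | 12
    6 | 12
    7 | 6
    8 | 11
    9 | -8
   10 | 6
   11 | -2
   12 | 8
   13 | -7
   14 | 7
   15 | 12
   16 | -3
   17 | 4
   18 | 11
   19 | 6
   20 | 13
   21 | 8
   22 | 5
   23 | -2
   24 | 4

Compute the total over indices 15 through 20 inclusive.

Elements at indices 15..20: 12, -3, 4, 11, 6, 13
sum(12, -3, 4, 11, 6, 13) = 43

43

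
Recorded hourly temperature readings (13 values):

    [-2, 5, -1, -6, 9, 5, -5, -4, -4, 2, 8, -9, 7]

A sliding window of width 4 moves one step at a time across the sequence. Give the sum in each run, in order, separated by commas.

Sliding a size-4 window across the 13 values:
-2 5 -1 -6 → sum -4
5 -1 -6 9 → sum 7
-1 -6 9 5 → sum 7
-6 9 5 -5 → sum 3
9 5 -5 -4 → sum 5
5 -5 -4 -4 → sum -8
-5 -4 -4 2 → sum -11
-4 -4 2 8 → sum 2
-4 2 8 -9 → sum -3
2 8 -9 7 → sum 8

-4, 7, 7, 3, 5, -8, -11, 2, -3, 8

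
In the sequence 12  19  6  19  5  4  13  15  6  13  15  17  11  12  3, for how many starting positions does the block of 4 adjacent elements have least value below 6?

6

[12, 19, 6, 19] → min 6
[19, 6, 19, 5] → min 5  < 6 ✓
[6, 19, 5, 4] → min 4  < 6 ✓
[19, 5, 4, 13] → min 4  < 6 ✓
[5, 4, 13, 15] → min 4  < 6 ✓
[4, 13, 15, 6] → min 4  < 6 ✓
[13, 15, 6, 13] → min 6
[15, 6, 13, 15] → min 6
[6, 13, 15, 17] → min 6
[13, 15, 17, 11] → min 11
[15, 17, 11, 12] → min 11
[17, 11, 12, 3] → min 3  < 6 ✓
6 windows satisfy the condition.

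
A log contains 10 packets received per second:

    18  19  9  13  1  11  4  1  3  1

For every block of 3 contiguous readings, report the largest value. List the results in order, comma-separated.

19, 19, 13, 13, 11, 11, 4, 3

(18, 19, 9) → max 19
(19, 9, 13) → max 19
(9, 13, 1) → max 13
(13, 1, 11) → max 13
(1, 11, 4) → max 11
(11, 4, 1) → max 11
(4, 1, 3) → max 4
(1, 3, 1) → max 3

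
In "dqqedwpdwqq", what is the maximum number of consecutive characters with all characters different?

5

add d: [d] len 1
add q: [d, q] len 2
add q (repeat q, move left end past it): [q] len 1
add e: [q, e] len 2
add d: [q, e, d] len 3
add w: [q, e, d, w] len 4
add p: [q, e, d, w, p] len 5
add d (repeat d, move left end past it): [w, p, d] len 3
add w (repeat w, move left end past it): [p, d, w] len 3
add q: [p, d, w, q] len 4
add q (repeat q, move left end past it): [q] len 1
Longest all-distinct length: 5.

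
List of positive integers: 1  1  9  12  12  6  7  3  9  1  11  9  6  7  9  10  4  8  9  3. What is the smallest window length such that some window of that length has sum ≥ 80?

add 1: running sum 1 < 80
add 1: running sum 2 < 80
add 9: running sum 11 < 80
add 12: running sum 23 < 80
add 12: running sum 35 < 80
add 6: running sum 41 < 80
add 7: running sum 48 < 80
add 3: running sum 51 < 80
add 9: running sum 60 < 80
add 1: running sum 61 < 80
add 11: running sum 72 < 80
add 9: shortest ending here [1, 9, 12, 12, 6, 7, 3, 9, 1, 11, 9] sum 80, len 11
add 6: shortest ending here [9, 12, 12, 6, 7, 3, 9, 1, 11, 9, 6] sum 85, len 11
add 7: shortest ending here [12, 12, 6, 7, 3, 9, 1, 11, 9, 6, 7] sum 83, len 11
add 9: shortest ending here [12, 6, 7, 3, 9, 1, 11, 9, 6, 7, 9] sum 80, len 11
add 10: shortest ending here [12, 6, 7, 3, 9, 1, 11, 9, 6, 7, 9, 10] sum 90, len 12
add 4: shortest ending here [6, 7, 3, 9, 1, 11, 9, 6, 7, 9, 10, 4] sum 82, len 12
add 8: shortest ending here [7, 3, 9, 1, 11, 9, 6, 7, 9, 10, 4, 8] sum 84, len 12
add 9: shortest ending here [9, 1, 11, 9, 6, 7, 9, 10, 4, 8, 9] sum 83, len 11
add 3: shortest ending here [9, 1, 11, 9, 6, 7, 9, 10, 4, 8, 9, 3] sum 86, len 12
Shortest qualifying length: 11.

11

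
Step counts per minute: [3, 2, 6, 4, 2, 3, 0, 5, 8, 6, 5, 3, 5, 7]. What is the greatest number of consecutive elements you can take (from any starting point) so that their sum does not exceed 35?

9

[3] sum 3 len 1
[3, 2] sum 5 len 2
[3, 2, 6] sum 11 len 3
[3, 2, 6, 4] sum 15 len 4
[3, 2, 6, 4, 2] sum 17 len 5
[3, 2, 6, 4, 2, 3] sum 20 len 6
[3, 2, 6, 4, 2, 3, 0] sum 20 len 7
[3, 2, 6, 4, 2, 3, 0, 5] sum 25 len 8
[3, 2, 6, 4, 2, 3, 0, 5, 8] sum 33 len 9
[6, 4, 2, 3, 0, 5, 8, 6] sum 34 len 8
[4, 2, 3, 0, 5, 8, 6, 5] sum 33 len 8
[2, 3, 0, 5, 8, 6, 5, 3] sum 32 len 8
[3, 0, 5, 8, 6, 5, 3, 5] sum 35 len 8
[8, 6, 5, 3, 5, 7] sum 34 len 6
Longest length seen: 9.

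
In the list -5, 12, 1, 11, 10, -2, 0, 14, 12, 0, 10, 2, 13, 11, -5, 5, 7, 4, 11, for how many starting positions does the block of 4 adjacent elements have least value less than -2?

[-5, 12, 1, 11] → min -5  < -2 ✓
[12, 1, 11, 10] → min 1
[1, 11, 10, -2] → min -2
[11, 10, -2, 0] → min -2
[10, -2, 0, 14] → min -2
[-2, 0, 14, 12] → min -2
[0, 14, 12, 0] → min 0
[14, 12, 0, 10] → min 0
[12, 0, 10, 2] → min 0
[0, 10, 2, 13] → min 0
[10, 2, 13, 11] → min 2
[2, 13, 11, -5] → min -5  < -2 ✓
[13, 11, -5, 5] → min -5  < -2 ✓
[11, -5, 5, 7] → min -5  < -2 ✓
[-5, 5, 7, 4] → min -5  < -2 ✓
[5, 7, 4, 11] → min 4
5 windows satisfy the condition.

5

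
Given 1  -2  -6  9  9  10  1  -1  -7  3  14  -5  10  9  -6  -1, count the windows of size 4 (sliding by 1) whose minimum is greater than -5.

(1, -2, -6, 9) → min -6
(-2, -6, 9, 9) → min -6
(-6, 9, 9, 10) → min -6
(9, 9, 10, 1) → min 1  > -5 ✓
(9, 10, 1, -1) → min -1  > -5 ✓
(10, 1, -1, -7) → min -7
(1, -1, -7, 3) → min -7
(-1, -7, 3, 14) → min -7
(-7, 3, 14, -5) → min -7
(3, 14, -5, 10) → min -5
(14, -5, 10, 9) → min -5
(-5, 10, 9, -6) → min -6
(10, 9, -6, -1) → min -6
2 windows satisfy the condition.

2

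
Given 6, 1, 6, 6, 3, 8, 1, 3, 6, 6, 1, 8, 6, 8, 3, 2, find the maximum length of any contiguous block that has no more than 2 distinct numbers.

4

[6] 1 distinct, len 1
[6, 1] 2 distinct, len 2
[6, 1, 6] 2 distinct, len 3
[6, 1, 6, 6] 2 distinct, len 4
[6, 6, 3] 2 distinct, len 3
[3, 8] 2 distinct, len 2
[8, 1] 2 distinct, len 2
[1, 3] 2 distinct, len 2
[3, 6] 2 distinct, len 2
[3, 6, 6] 2 distinct, len 3
[6, 6, 1] 2 distinct, len 3
[1, 8] 2 distinct, len 2
[8, 6] 2 distinct, len 2
[8, 6, 8] 2 distinct, len 3
[8, 3] 2 distinct, len 2
[3, 2] 2 distinct, len 2
Longest length with ≤2 distinct: 4.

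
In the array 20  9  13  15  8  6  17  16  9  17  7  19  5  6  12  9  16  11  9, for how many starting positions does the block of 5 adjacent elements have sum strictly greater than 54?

(20, 9, 13, 15, 8) → sum 65  > 54 ✓
(9, 13, 15, 8, 6) → sum 51
(13, 15, 8, 6, 17) → sum 59  > 54 ✓
(15, 8, 6, 17, 16) → sum 62  > 54 ✓
(8, 6, 17, 16, 9) → sum 56  > 54 ✓
(6, 17, 16, 9, 17) → sum 65  > 54 ✓
(17, 16, 9, 17, 7) → sum 66  > 54 ✓
(16, 9, 17, 7, 19) → sum 68  > 54 ✓
(9, 17, 7, 19, 5) → sum 57  > 54 ✓
(17, 7, 19, 5, 6) → sum 54
(7, 19, 5, 6, 12) → sum 49
(19, 5, 6, 12, 9) → sum 51
(5, 6, 12, 9, 16) → sum 48
(6, 12, 9, 16, 11) → sum 54
(12, 9, 16, 11, 9) → sum 57  > 54 ✓
9 windows satisfy the condition.

9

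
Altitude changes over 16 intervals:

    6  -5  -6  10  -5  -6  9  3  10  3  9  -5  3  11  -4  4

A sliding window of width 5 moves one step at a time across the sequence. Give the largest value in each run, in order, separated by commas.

10, 10, 10, 10, 10, 10, 10, 10, 10, 11, 11, 11

[6, -5, -6, 10, -5] → max 10
[-5, -6, 10, -5, -6] → max 10
[-6, 10, -5, -6, 9] → max 10
[10, -5, -6, 9, 3] → max 10
[-5, -6, 9, 3, 10] → max 10
[-6, 9, 3, 10, 3] → max 10
[9, 3, 10, 3, 9] → max 10
[3, 10, 3, 9, -5] → max 10
[10, 3, 9, -5, 3] → max 10
[3, 9, -5, 3, 11] → max 11
[9, -5, 3, 11, -4] → max 11
[-5, 3, 11, -4, 4] → max 11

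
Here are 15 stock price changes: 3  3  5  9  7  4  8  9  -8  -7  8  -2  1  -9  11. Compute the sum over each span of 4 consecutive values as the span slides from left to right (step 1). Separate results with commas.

[3, 3, 5, 9] → sum 20
[3, 5, 9, 7] → sum 24
[5, 9, 7, 4] → sum 25
[9, 7, 4, 8] → sum 28
[7, 4, 8, 9] → sum 28
[4, 8, 9, -8] → sum 13
[8, 9, -8, -7] → sum 2
[9, -8, -7, 8] → sum 2
[-8, -7, 8, -2] → sum -9
[-7, 8, -2, 1] → sum 0
[8, -2, 1, -9] → sum -2
[-2, 1, -9, 11] → sum 1

20, 24, 25, 28, 28, 13, 2, 2, -9, 0, -2, 1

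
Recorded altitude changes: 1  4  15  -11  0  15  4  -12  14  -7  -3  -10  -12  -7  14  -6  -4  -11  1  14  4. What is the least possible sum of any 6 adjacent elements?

-30

[1, 4, 15, -11, 0, 15] → sum 24
[4, 15, -11, 0, 15, 4] → sum 27
[15, -11, 0, 15, 4, -12] → sum 11
[-11, 0, 15, 4, -12, 14] → sum 10
[0, 15, 4, -12, 14, -7] → sum 14
[15, 4, -12, 14, -7, -3] → sum 11
[4, -12, 14, -7, -3, -10] → sum -14
[-12, 14, -7, -3, -10, -12] → sum -30
[14, -7, -3, -10, -12, -7] → sum -25
[-7, -3, -10, -12, -7, 14] → sum -25
[-3, -10, -12, -7, 14, -6] → sum -24
[-10, -12, -7, 14, -6, -4] → sum -25
[-12, -7, 14, -6, -4, -11] → sum -26
[-7, 14, -6, -4, -11, 1] → sum -13
[14, -6, -4, -11, 1, 14] → sum 8
[-6, -4, -11, 1, 14, 4] → sum -2
Least of these is -30.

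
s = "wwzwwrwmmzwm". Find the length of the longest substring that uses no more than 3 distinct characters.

7

add w: window [w] (1 distinct), len 1
add w: window [w, w] (1 distinct), len 2
add z: window [w, w, z] (2 distinct), len 3
add w: window [w, w, z, w] (2 distinct), len 4
add w: window [w, w, z, w, w] (2 distinct), len 5
add r: window [w, w, z, w, w, r] (3 distinct), len 6
add w: window [w, w, z, w, w, r, w] (3 distinct), len 7
add m: window [w, w, r, w, m] (3 distinct), len 5
add m: window [w, w, r, w, m, m] (3 distinct), len 6
add z: window [w, m, m, z] (3 distinct), len 4
add w: window [w, m, m, z, w] (3 distinct), len 5
add m: window [w, m, m, z, w, m] (3 distinct), len 6
Longest length with ≤3 distinct: 7.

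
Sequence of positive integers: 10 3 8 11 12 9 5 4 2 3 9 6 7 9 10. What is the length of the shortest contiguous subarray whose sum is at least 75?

11

add 10: running sum 10 < 75
add 3: running sum 13 < 75
add 8: running sum 21 < 75
add 11: running sum 32 < 75
add 12: running sum 44 < 75
add 9: running sum 53 < 75
add 5: running sum 58 < 75
add 4: running sum 62 < 75
add 2: running sum 64 < 75
add 3: running sum 67 < 75
add 9: shortest ending here [10, 3, 8, 11, 12, 9, 5, 4, 2, 3, 9] sum 76, len 11
add 6: shortest ending here [10, 3, 8, 11, 12, 9, 5, 4, 2, 3, 9, 6] sum 82, len 12
add 7: shortest ending here [8, 11, 12, 9, 5, 4, 2, 3, 9, 6, 7] sum 76, len 11
add 9: shortest ending here [11, 12, 9, 5, 4, 2, 3, 9, 6, 7, 9] sum 77, len 11
add 10: shortest ending here [12, 9, 5, 4, 2, 3, 9, 6, 7, 9, 10] sum 76, len 11
Shortest qualifying length: 11.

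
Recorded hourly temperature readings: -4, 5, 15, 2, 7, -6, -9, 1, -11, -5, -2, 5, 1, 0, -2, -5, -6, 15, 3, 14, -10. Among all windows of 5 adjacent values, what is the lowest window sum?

-4 5 15 2 7 → sum 25
5 15 2 7 -6 → sum 23
15 2 7 -6 -9 → sum 9
2 7 -6 -9 1 → sum -5
7 -6 -9 1 -11 → sum -18
-6 -9 1 -11 -5 → sum -30
-9 1 -11 -5 -2 → sum -26
1 -11 -5 -2 5 → sum -12
-11 -5 -2 5 1 → sum -12
-5 -2 5 1 0 → sum -1
-2 5 1 0 -2 → sum 2
5 1 0 -2 -5 → sum -1
1 0 -2 -5 -6 → sum -12
0 -2 -5 -6 15 → sum 2
-2 -5 -6 15 3 → sum 5
-5 -6 15 3 14 → sum 21
-6 15 3 14 -10 → sum 16
Lowest of these is -30.

-30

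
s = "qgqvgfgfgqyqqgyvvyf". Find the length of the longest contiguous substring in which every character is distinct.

4

add q: [q] len 1
add g: [q, g] len 2
add q (repeat q, move left end past it): [g, q] len 2
add v: [g, q, v] len 3
add g (repeat g, move left end past it): [q, v, g] len 3
add f: [q, v, g, f] len 4
add g (repeat g, move left end past it): [f, g] len 2
add f (repeat f, move left end past it): [g, f] len 2
add g (repeat g, move left end past it): [f, g] len 2
add q: [f, g, q] len 3
add y: [f, g, q, y] len 4
add q (repeat q, move left end past it): [y, q] len 2
add q (repeat q, move left end past it): [q] len 1
add g: [q, g] len 2
add y: [q, g, y] len 3
add v: [q, g, y, v] len 4
add v (repeat v, move left end past it): [v] len 1
add y: [v, y] len 2
add f: [v, y, f] len 3
Longest all-distinct length: 4.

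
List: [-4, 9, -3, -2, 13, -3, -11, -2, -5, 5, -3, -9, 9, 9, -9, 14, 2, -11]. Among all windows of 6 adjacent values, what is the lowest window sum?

Window sums for each of the 13 positions:
-4 9 -3 -2 13 -3 → sum 10
9 -3 -2 13 -3 -11 → sum 3
-3 -2 13 -3 -11 -2 → sum -8
-2 13 -3 -11 -2 -5 → sum -10
13 -3 -11 -2 -5 5 → sum -3
-3 -11 -2 -5 5 -3 → sum -19
-11 -2 -5 5 -3 -9 → sum -25
-2 -5 5 -3 -9 9 → sum -5
-5 5 -3 -9 9 9 → sum 6
5 -3 -9 9 9 -9 → sum 2
-3 -9 9 9 -9 14 → sum 11
-9 9 9 -9 14 2 → sum 16
9 9 -9 14 2 -11 → sum 14
Lowest of these is -25.

-25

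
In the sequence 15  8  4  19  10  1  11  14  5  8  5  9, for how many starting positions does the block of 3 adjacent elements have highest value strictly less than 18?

[15, 8, 4] → max 15  < 18 ✓
[8, 4, 19] → max 19
[4, 19, 10] → max 19
[19, 10, 1] → max 19
[10, 1, 11] → max 11  < 18 ✓
[1, 11, 14] → max 14  < 18 ✓
[11, 14, 5] → max 14  < 18 ✓
[14, 5, 8] → max 14  < 18 ✓
[5, 8, 5] → max 8  < 18 ✓
[8, 5, 9] → max 9  < 18 ✓
7 windows satisfy the condition.

7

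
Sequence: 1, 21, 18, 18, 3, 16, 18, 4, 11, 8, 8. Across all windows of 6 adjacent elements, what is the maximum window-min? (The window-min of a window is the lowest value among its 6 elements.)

Window mins for each of the 6 positions:
(1, 21, 18, 18, 3, 16) → min 1
(21, 18, 18, 3, 16, 18) → min 3
(18, 18, 3, 16, 18, 4) → min 3
(18, 3, 16, 18, 4, 11) → min 3
(3, 16, 18, 4, 11, 8) → min 3
(16, 18, 4, 11, 8, 8) → min 4
Maximum of these is 4.

4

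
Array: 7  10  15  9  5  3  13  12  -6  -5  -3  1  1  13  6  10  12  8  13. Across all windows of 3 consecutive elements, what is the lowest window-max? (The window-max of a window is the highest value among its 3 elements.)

Each size-3 window and its max:
(7, 10, 15) → max 15
(10, 15, 9) → max 15
(15, 9, 5) → max 15
(9, 5, 3) → max 9
(5, 3, 13) → max 13
(3, 13, 12) → max 13
(13, 12, -6) → max 13
(12, -6, -5) → max 12
(-6, -5, -3) → max -3
(-5, -3, 1) → max 1
(-3, 1, 1) → max 1
(1, 1, 13) → max 13
(1, 13, 6) → max 13
(13, 6, 10) → max 13
(6, 10, 12) → max 12
(10, 12, 8) → max 12
(12, 8, 13) → max 13
Lowest of these is -3.

-3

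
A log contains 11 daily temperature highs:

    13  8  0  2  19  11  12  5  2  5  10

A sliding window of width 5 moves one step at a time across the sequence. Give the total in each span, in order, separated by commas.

(13, 8, 0, 2, 19) → sum 42
(8, 0, 2, 19, 11) → sum 40
(0, 2, 19, 11, 12) → sum 44
(2, 19, 11, 12, 5) → sum 49
(19, 11, 12, 5, 2) → sum 49
(11, 12, 5, 2, 5) → sum 35
(12, 5, 2, 5, 10) → sum 34

42, 40, 44, 49, 49, 35, 34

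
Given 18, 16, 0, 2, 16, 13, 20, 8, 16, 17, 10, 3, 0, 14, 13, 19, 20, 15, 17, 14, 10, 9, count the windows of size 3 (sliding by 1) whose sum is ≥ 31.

[18, 16, 0] → sum 34  ≥ 31 ✓
[16, 0, 2] → sum 18
[0, 2, 16] → sum 18
[2, 16, 13] → sum 31  ≥ 31 ✓
[16, 13, 20] → sum 49  ≥ 31 ✓
[13, 20, 8] → sum 41  ≥ 31 ✓
[20, 8, 16] → sum 44  ≥ 31 ✓
[8, 16, 17] → sum 41  ≥ 31 ✓
[16, 17, 10] → sum 43  ≥ 31 ✓
[17, 10, 3] → sum 30
[10, 3, 0] → sum 13
[3, 0, 14] → sum 17
[0, 14, 13] → sum 27
[14, 13, 19] → sum 46  ≥ 31 ✓
[13, 19, 20] → sum 52  ≥ 31 ✓
[19, 20, 15] → sum 54  ≥ 31 ✓
[20, 15, 17] → sum 52  ≥ 31 ✓
[15, 17, 14] → sum 46  ≥ 31 ✓
[17, 14, 10] → sum 41  ≥ 31 ✓
[14, 10, 9] → sum 33  ≥ 31 ✓
14 windows satisfy the condition.

14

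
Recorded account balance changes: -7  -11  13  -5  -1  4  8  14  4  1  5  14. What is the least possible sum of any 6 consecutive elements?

Each size-6 window and its sum:
(-7, -11, 13, -5, -1, 4) → sum -7
(-11, 13, -5, -1, 4, 8) → sum 8
(13, -5, -1, 4, 8, 14) → sum 33
(-5, -1, 4, 8, 14, 4) → sum 24
(-1, 4, 8, 14, 4, 1) → sum 30
(4, 8, 14, 4, 1, 5) → sum 36
(8, 14, 4, 1, 5, 14) → sum 46
Least of these is -7.

-7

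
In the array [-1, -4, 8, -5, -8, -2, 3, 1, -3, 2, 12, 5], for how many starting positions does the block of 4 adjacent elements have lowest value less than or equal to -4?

(-1, -4, 8, -5) → min -5  ≤ -4 ✓
(-4, 8, -5, -8) → min -8  ≤ -4 ✓
(8, -5, -8, -2) → min -8  ≤ -4 ✓
(-5, -8, -2, 3) → min -8  ≤ -4 ✓
(-8, -2, 3, 1) → min -8  ≤ -4 ✓
(-2, 3, 1, -3) → min -3
(3, 1, -3, 2) → min -3
(1, -3, 2, 12) → min -3
(-3, 2, 12, 5) → min -3
5 windows satisfy the condition.

5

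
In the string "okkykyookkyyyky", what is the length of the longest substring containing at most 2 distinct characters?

add o: window [o] (1 distinct), len 1
add k: window [o, k] (2 distinct), len 2
add k: window [o, k, k] (2 distinct), len 3
add y: window [k, k, y] (2 distinct), len 3
add k: window [k, k, y, k] (2 distinct), len 4
add y: window [k, k, y, k, y] (2 distinct), len 5
add o: window [y, o] (2 distinct), len 2
add o: window [y, o, o] (2 distinct), len 3
add k: window [o, o, k] (2 distinct), len 3
add k: window [o, o, k, k] (2 distinct), len 4
add y: window [k, k, y] (2 distinct), len 3
add y: window [k, k, y, y] (2 distinct), len 4
add y: window [k, k, y, y, y] (2 distinct), len 5
add k: window [k, k, y, y, y, k] (2 distinct), len 6
add y: window [k, k, y, y, y, k, y] (2 distinct), len 7
Longest length with ≤2 distinct: 7.

7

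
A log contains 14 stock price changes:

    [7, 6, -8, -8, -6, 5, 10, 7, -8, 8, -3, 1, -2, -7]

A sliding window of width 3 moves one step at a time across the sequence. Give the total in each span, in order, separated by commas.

Sliding a size-3 window across the 14 values:
7 6 -8 → sum 5
6 -8 -8 → sum -10
-8 -8 -6 → sum -22
-8 -6 5 → sum -9
-6 5 10 → sum 9
5 10 7 → sum 22
10 7 -8 → sum 9
7 -8 8 → sum 7
-8 8 -3 → sum -3
8 -3 1 → sum 6
-3 1 -2 → sum -4
1 -2 -7 → sum -8

5, -10, -22, -9, 9, 22, 9, 7, -3, 6, -4, -8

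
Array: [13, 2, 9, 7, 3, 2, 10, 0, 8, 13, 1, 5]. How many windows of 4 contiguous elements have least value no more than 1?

5

(13, 2, 9, 7) → min 2
(2, 9, 7, 3) → min 2
(9, 7, 3, 2) → min 2
(7, 3, 2, 10) → min 2
(3, 2, 10, 0) → min 0  ≤ 1 ✓
(2, 10, 0, 8) → min 0  ≤ 1 ✓
(10, 0, 8, 13) → min 0  ≤ 1 ✓
(0, 8, 13, 1) → min 0  ≤ 1 ✓
(8, 13, 1, 5) → min 1  ≤ 1 ✓
5 windows satisfy the condition.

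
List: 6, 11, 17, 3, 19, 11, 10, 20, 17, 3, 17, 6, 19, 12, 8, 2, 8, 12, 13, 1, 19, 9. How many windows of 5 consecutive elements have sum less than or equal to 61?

12

(6, 11, 17, 3, 19) → sum 56  ≤ 61 ✓
(11, 17, 3, 19, 11) → sum 61  ≤ 61 ✓
(17, 3, 19, 11, 10) → sum 60  ≤ 61 ✓
(3, 19, 11, 10, 20) → sum 63
(19, 11, 10, 20, 17) → sum 77
(11, 10, 20, 17, 3) → sum 61  ≤ 61 ✓
(10, 20, 17, 3, 17) → sum 67
(20, 17, 3, 17, 6) → sum 63
(17, 3, 17, 6, 19) → sum 62
(3, 17, 6, 19, 12) → sum 57  ≤ 61 ✓
(17, 6, 19, 12, 8) → sum 62
(6, 19, 12, 8, 2) → sum 47  ≤ 61 ✓
(19, 12, 8, 2, 8) → sum 49  ≤ 61 ✓
(12, 8, 2, 8, 12) → sum 42  ≤ 61 ✓
(8, 2, 8, 12, 13) → sum 43  ≤ 61 ✓
(2, 8, 12, 13, 1) → sum 36  ≤ 61 ✓
(8, 12, 13, 1, 19) → sum 53  ≤ 61 ✓
(12, 13, 1, 19, 9) → sum 54  ≤ 61 ✓
12 windows satisfy the condition.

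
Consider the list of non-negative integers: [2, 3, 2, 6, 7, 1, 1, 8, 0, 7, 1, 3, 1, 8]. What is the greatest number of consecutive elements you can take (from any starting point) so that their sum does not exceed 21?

7

Extend to the right; shrink from the left whenever the sum exceeds 21:
→ 2: sum 2, len 1
→ 3: sum 5, len 2
→ 2: sum 7, len 3
→ 6: sum 13, len 4
→ 7: sum 20, len 5
→ 1: sum 21, len 6
→ 1 (dropped 2): sum 20, len 6
→ 8 (dropped 3, 2, 6): sum 17, len 4
→ 0: sum 17, len 5
→ 7 (dropped 7): sum 17, len 5
→ 1: sum 18, len 6
→ 3: sum 21, len 7
→ 1 (dropped 1): sum 21, len 7
→ 8 (dropped 1, 8): sum 20, len 6
Longest length seen: 7.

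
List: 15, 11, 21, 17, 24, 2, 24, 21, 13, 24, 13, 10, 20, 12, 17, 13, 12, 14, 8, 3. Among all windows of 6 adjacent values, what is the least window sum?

[15, 11, 21, 17, 24, 2] → sum 90
[11, 21, 17, 24, 2, 24] → sum 99
[21, 17, 24, 2, 24, 21] → sum 109
[17, 24, 2, 24, 21, 13] → sum 101
[24, 2, 24, 21, 13, 24] → sum 108
[2, 24, 21, 13, 24, 13] → sum 97
[24, 21, 13, 24, 13, 10] → sum 105
[21, 13, 24, 13, 10, 20] → sum 101
[13, 24, 13, 10, 20, 12] → sum 92
[24, 13, 10, 20, 12, 17] → sum 96
[13, 10, 20, 12, 17, 13] → sum 85
[10, 20, 12, 17, 13, 12] → sum 84
[20, 12, 17, 13, 12, 14] → sum 88
[12, 17, 13, 12, 14, 8] → sum 76
[17, 13, 12, 14, 8, 3] → sum 67
Least of these is 67.

67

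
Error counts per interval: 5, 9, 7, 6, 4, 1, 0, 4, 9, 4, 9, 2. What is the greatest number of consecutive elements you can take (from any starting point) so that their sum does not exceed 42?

9

→ 5: sum 5, len 1
→ 9: sum 14, len 2
→ 7: sum 21, len 3
→ 6: sum 27, len 4
→ 4: sum 31, len 5
→ 1: sum 32, len 6
→ 0: sum 32, len 7
→ 4: sum 36, len 8
→ 9 (dropped 5): sum 40, len 8
→ 4 (dropped 9): sum 35, len 8
→ 9 (dropped 7): sum 37, len 8
→ 2: sum 39, len 9
Longest length seen: 9.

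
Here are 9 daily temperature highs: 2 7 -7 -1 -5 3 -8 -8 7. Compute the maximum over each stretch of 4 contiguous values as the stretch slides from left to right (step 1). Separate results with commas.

[2, 7, -7, -1] → max 7
[7, -7, -1, -5] → max 7
[-7, -1, -5, 3] → max 3
[-1, -5, 3, -8] → max 3
[-5, 3, -8, -8] → max 3
[3, -8, -8, 7] → max 7

7, 7, 3, 3, 3, 7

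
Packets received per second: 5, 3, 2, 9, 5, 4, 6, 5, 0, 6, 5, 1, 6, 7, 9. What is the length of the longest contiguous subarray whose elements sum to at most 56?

add 5: [5] sum 5, len 1
add 3: [5, 3] sum 8, len 2
add 2: [5, 3, 2] sum 10, len 3
add 9: [5, 3, 2, 9] sum 19, len 4
add 5: [5, 3, 2, 9, 5] sum 24, len 5
add 4: [5, 3, 2, 9, 5, 4] sum 28, len 6
add 6: [5, 3, 2, 9, 5, 4, 6] sum 34, len 7
add 5: [5, 3, 2, 9, 5, 4, 6, 5] sum 39, len 8
add 0: [5, 3, 2, 9, 5, 4, 6, 5, 0] sum 39, len 9
add 6: [5, 3, 2, 9, 5, 4, 6, 5, 0, 6] sum 45, len 10
add 5: [5, 3, 2, 9, 5, 4, 6, 5, 0, 6, 5] sum 50, len 11
add 1: [5, 3, 2, 9, 5, 4, 6, 5, 0, 6, 5, 1] sum 51, len 12
add 6: [3, 2, 9, 5, 4, 6, 5, 0, 6, 5, 1, 6] sum 52, len 12
add 7: [2, 9, 5, 4, 6, 5, 0, 6, 5, 1, 6, 7] sum 56, len 12
add 9: [5, 4, 6, 5, 0, 6, 5, 1, 6, 7, 9] sum 54, len 11
Longest length seen: 12.

12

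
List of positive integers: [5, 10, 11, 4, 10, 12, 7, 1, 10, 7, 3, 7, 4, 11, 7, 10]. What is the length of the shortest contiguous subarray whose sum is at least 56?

7

Extend right; whenever the sum reaches 56, record the length and shrink from the left:
add 5: running sum 5 < 56
add 10: running sum 15 < 56
add 11: running sum 26 < 56
add 4: running sum 30 < 56
add 10: running sum 40 < 56
add 12: running sum 52 < 56
add 7: shortest ending here [5, 10, 11, 4, 10, 12, 7] sum 59, len 7
add 1: shortest ending here [5, 10, 11, 4, 10, 12, 7, 1] sum 60, len 8
add 10: shortest ending here [10, 11, 4, 10, 12, 7, 1, 10] sum 65, len 8
add 7: shortest ending here [11, 4, 10, 12, 7, 1, 10, 7] sum 62, len 8
add 3: shortest ending here [11, 4, 10, 12, 7, 1, 10, 7, 3] sum 65, len 9
add 7: shortest ending here [10, 12, 7, 1, 10, 7, 3, 7] sum 57, len 8
add 4: shortest ending here [10, 12, 7, 1, 10, 7, 3, 7, 4] sum 61, len 9
add 11: shortest ending here [12, 7, 1, 10, 7, 3, 7, 4, 11] sum 62, len 9
add 7: shortest ending here [7, 1, 10, 7, 3, 7, 4, 11, 7] sum 57, len 9
add 10: shortest ending here [10, 7, 3, 7, 4, 11, 7, 10] sum 59, len 8
Shortest qualifying length: 7.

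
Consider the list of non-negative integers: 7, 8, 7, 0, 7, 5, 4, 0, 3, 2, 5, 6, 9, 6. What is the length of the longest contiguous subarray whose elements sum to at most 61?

12

Extend to the right; shrink from the left whenever the sum exceeds 61:
add 7: [7] sum 7, len 1
add 8: [7, 8] sum 15, len 2
add 7: [7, 8, 7] sum 22, len 3
add 0: [7, 8, 7, 0] sum 22, len 4
add 7: [7, 8, 7, 0, 7] sum 29, len 5
add 5: [7, 8, 7, 0, 7, 5] sum 34, len 6
add 4: [7, 8, 7, 0, 7, 5, 4] sum 38, len 7
add 0: [7, 8, 7, 0, 7, 5, 4, 0] sum 38, len 8
add 3: [7, 8, 7, 0, 7, 5, 4, 0, 3] sum 41, len 9
add 2: [7, 8, 7, 0, 7, 5, 4, 0, 3, 2] sum 43, len 10
add 5: [7, 8, 7, 0, 7, 5, 4, 0, 3, 2, 5] sum 48, len 11
add 6: [7, 8, 7, 0, 7, 5, 4, 0, 3, 2, 5, 6] sum 54, len 12
add 9: [8, 7, 0, 7, 5, 4, 0, 3, 2, 5, 6, 9] sum 56, len 12
add 6: [7, 0, 7, 5, 4, 0, 3, 2, 5, 6, 9, 6] sum 54, len 12
Longest length seen: 12.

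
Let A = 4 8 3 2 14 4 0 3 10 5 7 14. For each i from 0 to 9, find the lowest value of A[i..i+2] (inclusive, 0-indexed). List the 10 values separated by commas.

3, 2, 2, 2, 0, 0, 0, 3, 5, 5

[4, 8, 3] → min 3
[8, 3, 2] → min 2
[3, 2, 14] → min 2
[2, 14, 4] → min 2
[14, 4, 0] → min 0
[4, 0, 3] → min 0
[0, 3, 10] → min 0
[3, 10, 5] → min 3
[10, 5, 7] → min 5
[5, 7, 14] → min 5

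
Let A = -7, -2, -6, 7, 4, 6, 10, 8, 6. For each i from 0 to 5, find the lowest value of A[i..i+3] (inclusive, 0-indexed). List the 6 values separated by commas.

Sliding a size-4 window across the 9 values:
-7 -2 -6 7 → min -7
-2 -6 7 4 → min -6
-6 7 4 6 → min -6
7 4 6 10 → min 4
4 6 10 8 → min 4
6 10 8 6 → min 6

-7, -6, -6, 4, 4, 6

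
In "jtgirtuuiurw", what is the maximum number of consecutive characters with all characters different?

5

add j: [j] len 1
add t: [j, t] len 2
add g: [j, t, g] len 3
add i: [j, t, g, i] len 4
add r: [j, t, g, i, r] len 5
add t (repeat t, move left end past it): [g, i, r, t] len 4
add u: [g, i, r, t, u] len 5
add u (repeat u, move left end past it): [u] len 1
add i: [u, i] len 2
add u (repeat u, move left end past it): [i, u] len 2
add r: [i, u, r] len 3
add w: [i, u, r, w] len 4
Longest all-distinct length: 5.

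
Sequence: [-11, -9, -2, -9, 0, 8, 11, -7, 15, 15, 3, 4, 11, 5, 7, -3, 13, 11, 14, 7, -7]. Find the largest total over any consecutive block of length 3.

(-11, -9, -2) → sum -22
(-9, -2, -9) → sum -20
(-2, -9, 0) → sum -11
(-9, 0, 8) → sum -1
(0, 8, 11) → sum 19
(8, 11, -7) → sum 12
(11, -7, 15) → sum 19
(-7, 15, 15) → sum 23
(15, 15, 3) → sum 33
(15, 3, 4) → sum 22
(3, 4, 11) → sum 18
(4, 11, 5) → sum 20
(11, 5, 7) → sum 23
(5, 7, -3) → sum 9
(7, -3, 13) → sum 17
(-3, 13, 11) → sum 21
(13, 11, 14) → sum 38
(11, 14, 7) → sum 32
(14, 7, -7) → sum 14
Largest of these is 38.

38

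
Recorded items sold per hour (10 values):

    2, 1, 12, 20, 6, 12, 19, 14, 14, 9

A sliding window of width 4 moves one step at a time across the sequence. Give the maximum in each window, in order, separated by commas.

20, 20, 20, 20, 19, 19, 19

Sliding a size-4 window across the 10 values:
2 1 12 20 → max 20
1 12 20 6 → max 20
12 20 6 12 → max 20
20 6 12 19 → max 20
6 12 19 14 → max 19
12 19 14 14 → max 19
19 14 14 9 → max 19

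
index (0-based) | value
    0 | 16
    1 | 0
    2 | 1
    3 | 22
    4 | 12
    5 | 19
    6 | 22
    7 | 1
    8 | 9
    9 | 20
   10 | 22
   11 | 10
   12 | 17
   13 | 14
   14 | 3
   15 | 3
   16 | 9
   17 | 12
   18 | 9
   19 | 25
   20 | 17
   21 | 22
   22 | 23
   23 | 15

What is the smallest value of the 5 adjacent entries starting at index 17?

9

Elements at indices 17..21: 12, 9, 25, 17, 22
min(12, 9, 25, 17, 22) = 9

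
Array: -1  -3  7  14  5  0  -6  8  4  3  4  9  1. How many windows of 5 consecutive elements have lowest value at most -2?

[-1, -3, 7, 14, 5] → min -3  ≤ -2 ✓
[-3, 7, 14, 5, 0] → min -3  ≤ -2 ✓
[7, 14, 5, 0, -6] → min -6  ≤ -2 ✓
[14, 5, 0, -6, 8] → min -6  ≤ -2 ✓
[5, 0, -6, 8, 4] → min -6  ≤ -2 ✓
[0, -6, 8, 4, 3] → min -6  ≤ -2 ✓
[-6, 8, 4, 3, 4] → min -6  ≤ -2 ✓
[8, 4, 3, 4, 9] → min 3
[4, 3, 4, 9, 1] → min 1
7 windows satisfy the condition.

7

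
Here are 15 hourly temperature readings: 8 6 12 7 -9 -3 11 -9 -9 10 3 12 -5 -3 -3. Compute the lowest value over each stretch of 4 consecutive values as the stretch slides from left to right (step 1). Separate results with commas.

(8, 6, 12, 7) → min 6
(6, 12, 7, -9) → min -9
(12, 7, -9, -3) → min -9
(7, -9, -3, 11) → min -9
(-9, -3, 11, -9) → min -9
(-3, 11, -9, -9) → min -9
(11, -9, -9, 10) → min -9
(-9, -9, 10, 3) → min -9
(-9, 10, 3, 12) → min -9
(10, 3, 12, -5) → min -5
(3, 12, -5, -3) → min -5
(12, -5, -3, -3) → min -5

6, -9, -9, -9, -9, -9, -9, -9, -9, -5, -5, -5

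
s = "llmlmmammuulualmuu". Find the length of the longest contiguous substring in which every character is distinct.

4

[l] len 1
[l] len 1
[l, m] len 2
[m, l] len 2
[l, m] len 2
[m] len 1
[m, a] len 2
[a, m] len 2
[m] len 1
[m, u] len 2
[u] len 1
[u, l] len 2
[l, u] len 2
[l, u, a] len 3
[u, a, l] len 3
[u, a, l, m] len 4
[a, l, m, u] len 4
[u] len 1
Longest all-distinct length: 4.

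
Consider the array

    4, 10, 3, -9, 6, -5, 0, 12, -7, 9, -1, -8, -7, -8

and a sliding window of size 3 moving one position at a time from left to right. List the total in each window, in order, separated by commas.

17, 4, 0, -8, 1, 7, 5, 14, 1, 0, -16, -23

4 10 3 → sum 17
10 3 -9 → sum 4
3 -9 6 → sum 0
-9 6 -5 → sum -8
6 -5 0 → sum 1
-5 0 12 → sum 7
0 12 -7 → sum 5
12 -7 9 → sum 14
-7 9 -1 → sum 1
9 -1 -8 → sum 0
-1 -8 -7 → sum -16
-8 -7 -8 → sum -23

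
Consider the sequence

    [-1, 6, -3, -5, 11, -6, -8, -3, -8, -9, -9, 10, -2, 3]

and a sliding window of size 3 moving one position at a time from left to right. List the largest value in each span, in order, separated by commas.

6, 6, 11, 11, 11, -3, -3, -3, -8, 10, 10, 10

-1 6 -3 → max 6
6 -3 -5 → max 6
-3 -5 11 → max 11
-5 11 -6 → max 11
11 -6 -8 → max 11
-6 -8 -3 → max -3
-8 -3 -8 → max -3
-3 -8 -9 → max -3
-8 -9 -9 → max -8
-9 -9 10 → max 10
-9 10 -2 → max 10
10 -2 3 → max 10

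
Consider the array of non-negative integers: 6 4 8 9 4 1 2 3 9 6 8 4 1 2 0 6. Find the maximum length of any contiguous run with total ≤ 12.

add 6: [6] sum 6, len 1
add 4: [6, 4] sum 10, len 2
add 8: [4, 8] sum 12, len 2
add 9: [9] sum 9, len 1
add 4: [4] sum 4, len 1
add 1: [4, 1] sum 5, len 2
add 2: [4, 1, 2] sum 7, len 3
add 3: [4, 1, 2, 3] sum 10, len 4
add 9: [3, 9] sum 12, len 2
add 6: [6] sum 6, len 1
add 8: [8] sum 8, len 1
add 4: [8, 4] sum 12, len 2
add 1: [4, 1] sum 5, len 2
add 2: [4, 1, 2] sum 7, len 3
add 0: [4, 1, 2, 0] sum 7, len 4
add 6: [1, 2, 0, 6] sum 9, len 4
Longest length seen: 4.

4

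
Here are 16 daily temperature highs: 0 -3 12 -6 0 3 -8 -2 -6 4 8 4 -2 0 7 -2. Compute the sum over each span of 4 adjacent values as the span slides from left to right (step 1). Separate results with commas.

3, 3, 9, -11, -7, -13, -12, 4, 10, 14, 10, 9, 3

(0, -3, 12, -6) → sum 3
(-3, 12, -6, 0) → sum 3
(12, -6, 0, 3) → sum 9
(-6, 0, 3, -8) → sum -11
(0, 3, -8, -2) → sum -7
(3, -8, -2, -6) → sum -13
(-8, -2, -6, 4) → sum -12
(-2, -6, 4, 8) → sum 4
(-6, 4, 8, 4) → sum 10
(4, 8, 4, -2) → sum 14
(8, 4, -2, 0) → sum 10
(4, -2, 0, 7) → sum 9
(-2, 0, 7, -2) → sum 3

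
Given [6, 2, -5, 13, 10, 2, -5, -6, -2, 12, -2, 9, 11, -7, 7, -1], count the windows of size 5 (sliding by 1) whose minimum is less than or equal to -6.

6 2 -5 13 10 → min -5
2 -5 13 10 2 → min -5
-5 13 10 2 -5 → min -5
13 10 2 -5 -6 → min -6  ≤ -6 ✓
10 2 -5 -6 -2 → min -6  ≤ -6 ✓
2 -5 -6 -2 12 → min -6  ≤ -6 ✓
-5 -6 -2 12 -2 → min -6  ≤ -6 ✓
-6 -2 12 -2 9 → min -6  ≤ -6 ✓
-2 12 -2 9 11 → min -2
12 -2 9 11 -7 → min -7  ≤ -6 ✓
-2 9 11 -7 7 → min -7  ≤ -6 ✓
9 11 -7 7 -1 → min -7  ≤ -6 ✓
8 windows satisfy the condition.

8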